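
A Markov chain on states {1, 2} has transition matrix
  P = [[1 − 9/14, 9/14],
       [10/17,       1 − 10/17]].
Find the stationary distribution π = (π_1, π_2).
π_1 = 140/293, π_2 = 153/293

Solve πP = π with π_1 + π_2 = 1. From πP = π: π_1 · (1 − 9/14) + π_2 · 10/17 = π_1 ⇒ π_2 · 10/17 = π_1 · 9/14 ⇒ π_2/π_1 = (9/14)/(10/17) = 153/140. Together with π_1 + π_2 = 1:
  π_1 = (10/17)/(9/14 + 10/17) = (10/17)/(293/238) = 140/293,
  π_2 = (9/14)/(9/14 + 10/17) = (9/14)/(293/238) = 153/293.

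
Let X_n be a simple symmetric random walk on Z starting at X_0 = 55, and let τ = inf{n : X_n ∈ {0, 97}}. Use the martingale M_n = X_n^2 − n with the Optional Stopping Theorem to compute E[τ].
E[τ] = 2310

M_n = X_n^2 − n is a martingale (since E[X_{n+1}^2 | F_n] = X_n^2 + 1). By OST (τ has finite mean in a bounded region), E[M_τ] = E[M_0] = X_0^2 − 0 = 55^2 = 3025. Also E[M_τ] = E[X_τ^2] − E[τ]. The walk exits at 0 or 97, with P(hit 97 first) = 55/97, so E[X_τ^2] = 97^2 · 55/97 + 0 = 5335. Thus E[τ] = E[X_τ^2] − E[M_τ] = 5335 − 3025 = 2310 = 55(97 − 55) = 2310.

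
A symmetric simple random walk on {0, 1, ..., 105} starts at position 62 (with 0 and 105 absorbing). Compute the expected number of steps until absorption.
E[τ | X_0 = 62] = 2666

Let v_k = E[τ | X_0 = k]. Boundary: v_0 = v_105 = 0. Recurrence: v_k = 1 + (v_{k-1} + v_{k+1})/2 for 1 ≤ k ≤ 104. The particular solution to v_k − (v_{k-1} + v_{k+1})/2 = 1 is v_k = −k^2. Adding homogeneous solution A + B k and matching boundaries gives v_k = k (105 − k). Substituting k = 62: v_62 = 62 · 43 = 2666.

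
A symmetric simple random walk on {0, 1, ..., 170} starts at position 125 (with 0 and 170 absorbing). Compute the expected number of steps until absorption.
E[τ | X_0 = 125] = 5625

Let v_k = E[τ | X_0 = k]. Boundary: v_0 = v_170 = 0. Recurrence: v_k = 1 + (v_{k-1} + v_{k+1})/2 for 1 ≤ k ≤ 169. The particular solution to v_k − (v_{k-1} + v_{k+1})/2 = 1 is v_k = −k^2. Adding homogeneous solution A + B k and matching boundaries gives v_k = k (170 − k). Substituting k = 125: v_125 = 125 · 45 = 5625.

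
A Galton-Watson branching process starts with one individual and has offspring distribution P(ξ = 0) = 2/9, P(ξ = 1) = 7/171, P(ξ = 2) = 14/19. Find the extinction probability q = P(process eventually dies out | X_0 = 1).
q = 19/63

The pgf is f(s) = 2/9 + 7/171·s + 14/19·s². The extinction probability q is the smallest fixed point of f in [0, 1]. Setting s = f(s):
  14/19·s² + (7/171 − 1)·s + 2/9 = 0
  14/19·s² − (2/9 + 14/19)·s + 2/9 = 0
which factors as (s − 1)·(14/19·s − 2/9) = 0, giving roots s = 1 and s = (2/9)/(14/19) = 19/63.
Mean offspring μ = 7/171 + 2·14/19 = 259/171 > 1 (supercritical), so q < 1. The extinction probability is the smaller root: q = (2/9)/(14/19) = 19/63.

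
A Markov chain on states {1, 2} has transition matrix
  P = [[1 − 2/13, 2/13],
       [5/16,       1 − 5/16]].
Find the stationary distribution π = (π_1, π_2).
π_1 = 65/97, π_2 = 32/97

Solve πP = π with π_1 + π_2 = 1. From πP = π: π_1 · (1 − 2/13) + π_2 · 5/16 = π_1 ⇒ π_2 · 5/16 = π_1 · 2/13 ⇒ π_2/π_1 = (2/13)/(5/16) = 32/65. Together with π_1 + π_2 = 1:
  π_1 = (5/16)/(2/13 + 5/16) = (5/16)/(97/208) = 65/97,
  π_2 = (2/13)/(2/13 + 5/16) = (2/13)/(97/208) = 32/97.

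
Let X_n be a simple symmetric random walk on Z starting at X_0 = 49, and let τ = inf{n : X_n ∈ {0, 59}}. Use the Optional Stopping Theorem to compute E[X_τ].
E[X_τ] = 49

X_n is a martingale and τ is a bounded-mean stopping time (indeed τ is finite a.s. with bounded expectation since the walk is in a bounded region). By the OST, E[X_τ] = E[X_0] = 49. Equivalently: E[X_τ] = 59 · P(hit 59 first) + 0 · P(hit 0 first) = 59 · (49/59) = 49.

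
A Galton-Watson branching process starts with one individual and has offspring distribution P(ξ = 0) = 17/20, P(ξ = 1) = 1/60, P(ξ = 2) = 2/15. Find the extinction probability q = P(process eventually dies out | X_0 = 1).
q = 1

Mean offspring μ = 0·17/20 + 1·1/60 + 2·2/15 = 17/60 ≤ 1. For μ ≤ 1 with offspring not concentrated at 1, the Galton-Watson process goes extinct almost surely, so q = 1.
(Algebraic check: The pgf is f(s) = 17/20 + 1/60·s + 2/15·s². The extinction probability q is the smallest fixed point of f in [0, 1]. Setting s = f(s):
  2/15·s² + (1/60 − 1)·s + 17/20 = 0
  2/15·s² − (17/20 + 2/15)·s + 17/20 = 0
which factors as (s − 1)·(2/15·s − 17/20) = 0, giving roots s = 1 and s = (17/20)/(2/15) = 51/8. Since 51/8 ≥ 1, the smallest root in [0, 1] is s = 1.)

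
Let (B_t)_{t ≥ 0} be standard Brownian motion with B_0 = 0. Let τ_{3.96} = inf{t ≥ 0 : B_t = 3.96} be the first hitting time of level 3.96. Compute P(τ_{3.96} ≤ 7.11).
P(τ_{3.96} ≤ 7.11) = 2(1 − Φ(3.96/√7.11)) = 2(1 − Φ(1.4851)) ≈ 0.1375

By the reflection principle for standard BM, P(τ_b ≤ t) = 2 · P(B_t ≥ b). Since B_t ~ N(0, t), P(B_t ≥ 3.96) = 1 − Φ(3.96/√t) = 1 − Φ(3.96/√7.11) = 1 − Φ(1.4851) ≈ 0.06876. Doubling: P(τ_{3.96} ≤ 7.11) ≈ 2 · 0.06876 = 0.13752 ≈ 0.1375.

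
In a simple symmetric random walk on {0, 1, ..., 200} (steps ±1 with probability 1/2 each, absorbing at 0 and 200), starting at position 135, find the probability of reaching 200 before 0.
P(hit 200 before 0) = 135/200 = 27/40

Let u_k = P(hit 200 before 0 | start at k). Then u_0 = 0, u_200 = 1, and u_k = u_{k-1}/2 + u_{k+1}/2 for 1 ≤ k ≤ 199. This harmonic recurrence is solved by u_k = k/200, giving u_135 = 135/200 = 27/40.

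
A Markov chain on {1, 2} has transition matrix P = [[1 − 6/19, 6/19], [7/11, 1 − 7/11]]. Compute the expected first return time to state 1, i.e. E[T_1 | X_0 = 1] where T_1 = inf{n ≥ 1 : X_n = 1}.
E[T_1 | X_0 = 1] = 1/π_1 = 199/133

For an irreducible recurrent Markov chain with stationary distribution π, E[T_i | X_0 = i] = 1/π_i (Kac's formula). Here π_1 = (7/11)/(6/19 + 7/11) = (7/11)/(199/209) = 133/199, so E[T_1 | X_0 = 1] = 1/π_1 = (6/19 + 7/11)/(7/11) = (199/209)/(7/11) = 199/133.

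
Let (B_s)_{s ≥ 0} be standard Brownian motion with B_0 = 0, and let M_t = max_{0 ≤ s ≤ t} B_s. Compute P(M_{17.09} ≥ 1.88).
P(M_{17.09} ≥ 1.88) = 2·P(B_{17.09} ≥ 1.88) = 2(1 − Φ(1.88/√17.09)) ≈ 0.6493

By the reflection principle for Brownian motion, P(M_t ≥ a) = 2 · P(B_t ≥ a) for a ≥ 0. Since B_t ~ N(0, t), P(B_t ≥ 1.88) = 1 − Φ(1.88/√t) = 1 − Φ(1.88/√17.09) = 1 − Φ(0.4548). So
  P(M_{17.09} ≥ 1.88) = 2(1 − Φ(0.4548)) ≈ 0.6493.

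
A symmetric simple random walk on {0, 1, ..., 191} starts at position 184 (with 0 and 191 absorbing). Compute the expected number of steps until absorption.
E[τ | X_0 = 184] = 1288

Let v_k = E[τ | X_0 = k]. Boundary: v_0 = v_191 = 0. Recurrence: v_k = 1 + (v_{k-1} + v_{k+1})/2 for 1 ≤ k ≤ 190. The particular solution to v_k − (v_{k-1} + v_{k+1})/2 = 1 is v_k = −k^2. Adding homogeneous solution A + B k and matching boundaries gives v_k = k (191 − k). Substituting k = 184: v_184 = 184 · 7 = 1288.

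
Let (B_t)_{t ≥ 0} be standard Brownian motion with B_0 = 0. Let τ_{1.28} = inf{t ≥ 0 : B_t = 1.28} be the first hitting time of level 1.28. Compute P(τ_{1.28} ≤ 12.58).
P(τ_{1.28} ≤ 12.58) = 2(1 − Φ(1.28/√12.58)) = 2(1 − Φ(0.3609)) ≈ 0.7182

By the reflection principle for standard BM, P(τ_b ≤ t) = 2 · P(B_t ≥ b). Since B_t ~ N(0, t), P(B_t ≥ 1.28) = 1 − Φ(1.28/√t) = 1 − Φ(1.28/√12.58) = 1 − Φ(0.3609) ≈ 0.35909. Doubling: P(τ_{1.28} ≤ 12.58) ≈ 2 · 0.35909 = 0.71818 ≈ 0.7182.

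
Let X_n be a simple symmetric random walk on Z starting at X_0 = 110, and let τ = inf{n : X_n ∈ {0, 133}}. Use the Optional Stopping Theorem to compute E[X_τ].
E[X_τ] = 110

X_n is a martingale and τ is a bounded-mean stopping time (indeed τ is finite a.s. with bounded expectation since the walk is in a bounded region). By the OST, E[X_τ] = E[X_0] = 110. Equivalently: E[X_τ] = 133 · P(hit 133 first) + 0 · P(hit 0 first) = 133 · (110/133) = 110.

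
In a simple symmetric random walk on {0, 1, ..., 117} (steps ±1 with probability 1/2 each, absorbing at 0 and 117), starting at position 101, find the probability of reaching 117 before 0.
P(hit 117 before 0) = 101/117

Let u_k = P(hit 117 before 0 | start at k). Then u_0 = 0, u_117 = 1, and u_k = u_{k-1}/2 + u_{k+1}/2 for 1 ≤ k ≤ 116. This harmonic recurrence is solved by u_k = k/117, giving u_101 = 101/117.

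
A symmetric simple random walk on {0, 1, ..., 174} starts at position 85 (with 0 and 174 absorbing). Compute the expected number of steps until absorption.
E[τ | X_0 = 85] = 7565

Let v_k = E[τ | X_0 = k]. Boundary: v_0 = v_174 = 0. Recurrence: v_k = 1 + (v_{k-1} + v_{k+1})/2 for 1 ≤ k ≤ 173. The particular solution to v_k − (v_{k-1} + v_{k+1})/2 = 1 is v_k = −k^2. Adding homogeneous solution A + B k and matching boundaries gives v_k = k (174 − k). Substituting k = 85: v_85 = 85 · 89 = 7565.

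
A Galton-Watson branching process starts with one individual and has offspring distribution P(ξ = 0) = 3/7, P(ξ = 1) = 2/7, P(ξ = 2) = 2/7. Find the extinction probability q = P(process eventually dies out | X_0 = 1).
q = 1

Mean offspring μ = 0·3/7 + 1·2/7 + 2·2/7 = 6/7 ≤ 1. For μ ≤ 1 with offspring not concentrated at 1, the Galton-Watson process goes extinct almost surely, so q = 1.
(Algebraic check: The pgf is f(s) = 3/7 + 2/7·s + 2/7·s². The extinction probability q is the smallest fixed point of f in [0, 1]. Setting s = f(s):
  2/7·s² + (2/7 − 1)·s + 3/7 = 0
  2/7·s² − (3/7 + 2/7)·s + 3/7 = 0
which factors as (s − 1)·(2/7·s − 3/7) = 0, giving roots s = 1 and s = (3/7)/(2/7) = 3/2. Since 3/2 ≥ 1, the smallest root in [0, 1] is s = 1.)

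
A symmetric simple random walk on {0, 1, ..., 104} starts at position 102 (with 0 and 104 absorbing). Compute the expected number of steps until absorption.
E[τ | X_0 = 102] = 204

Let v_k = E[τ | X_0 = k]. Boundary: v_0 = v_104 = 0. Recurrence: v_k = 1 + (v_{k-1} + v_{k+1})/2 for 1 ≤ k ≤ 103. The particular solution to v_k − (v_{k-1} + v_{k+1})/2 = 1 is v_k = −k^2. Adding homogeneous solution A + B k and matching boundaries gives v_k = k (104 − k). Substituting k = 102: v_102 = 102 · 2 = 204.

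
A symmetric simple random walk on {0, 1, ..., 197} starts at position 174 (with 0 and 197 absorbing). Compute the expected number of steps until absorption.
E[τ | X_0 = 174] = 4002

Let v_k = E[τ | X_0 = k]. Boundary: v_0 = v_197 = 0. Recurrence: v_k = 1 + (v_{k-1} + v_{k+1})/2 for 1 ≤ k ≤ 196. The particular solution to v_k − (v_{k-1} + v_{k+1})/2 = 1 is v_k = −k^2. Adding homogeneous solution A + B k and matching boundaries gives v_k = k (197 − k). Substituting k = 174: v_174 = 174 · 23 = 4002.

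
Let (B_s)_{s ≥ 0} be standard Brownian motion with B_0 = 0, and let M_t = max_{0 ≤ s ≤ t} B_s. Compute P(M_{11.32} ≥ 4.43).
P(M_{11.32} ≥ 4.43) = 2·P(B_{11.32} ≥ 4.43) = 2(1 − Φ(4.43/√11.32)) ≈ 0.1879

By the reflection principle for Brownian motion, P(M_t ≥ a) = 2 · P(B_t ≥ a) for a ≥ 0. Since B_t ~ N(0, t), P(B_t ≥ 4.43) = 1 − Φ(4.43/√t) = 1 − Φ(4.43/√11.32) = 1 − Φ(1.3167). So
  P(M_{11.32} ≥ 4.43) = 2(1 − Φ(1.3167)) ≈ 0.1879.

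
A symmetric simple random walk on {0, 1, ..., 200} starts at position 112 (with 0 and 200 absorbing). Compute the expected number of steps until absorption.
E[τ | X_0 = 112] = 9856

Let v_k = E[τ | X_0 = k]. Boundary: v_0 = v_200 = 0. Recurrence: v_k = 1 + (v_{k-1} + v_{k+1})/2 for 1 ≤ k ≤ 199. The particular solution to v_k − (v_{k-1} + v_{k+1})/2 = 1 is v_k = −k^2. Adding homogeneous solution A + B k and matching boundaries gives v_k = k (200 − k). Substituting k = 112: v_112 = 112 · 88 = 9856.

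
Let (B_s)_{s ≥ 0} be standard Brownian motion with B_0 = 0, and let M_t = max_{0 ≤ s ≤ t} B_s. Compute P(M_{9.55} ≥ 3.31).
P(M_{9.55} ≥ 3.31) = 2·P(B_{9.55} ≥ 3.31) = 2(1 − Φ(3.31/√9.55)) ≈ 0.2841

By the reflection principle for Brownian motion, P(M_t ≥ a) = 2 · P(B_t ≥ a) for a ≥ 0. Since B_t ~ N(0, t), P(B_t ≥ 3.31) = 1 − Φ(3.31/√t) = 1 − Φ(3.31/√9.55) = 1 − Φ(1.0711). So
  P(M_{9.55} ≥ 3.31) = 2(1 − Φ(1.0711)) ≈ 0.2841.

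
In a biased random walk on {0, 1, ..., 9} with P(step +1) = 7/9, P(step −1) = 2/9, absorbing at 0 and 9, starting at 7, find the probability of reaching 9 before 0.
P(hit 9 before 0) = (1 − (2/7)^7) / (1 − (2/7)^9) = 8069467/8070619

Let u_k denote P(reach 9 before 0 | start at k). Boundary: u_0 = 0, u_9 = 1. Recurrence: u_k = 7/9·u_{k+1} + 2/9·u_{k-1} for 1 ≤ k ≤ 8. Try u_k = A + B·r^k with r = q/p = (2/9)/(7/9) = 2/7. Substitution satisfies the recurrence; boundary conditions give:
  u_k = (1 − r^k) / (1 − r^N) = (1 − (2/7)^7) / (1 − (2/7)^9) = 8069467/8070619.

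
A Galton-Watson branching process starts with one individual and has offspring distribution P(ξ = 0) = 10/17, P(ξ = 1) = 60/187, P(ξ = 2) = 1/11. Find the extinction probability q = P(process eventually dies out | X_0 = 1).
q = 1

Mean offspring μ = 0·10/17 + 1·60/187 + 2·1/11 = 94/187 ≤ 1. For μ ≤ 1 with offspring not concentrated at 1, the Galton-Watson process goes extinct almost surely, so q = 1.
(Algebraic check: The pgf is f(s) = 10/17 + 60/187·s + 1/11·s². The extinction probability q is the smallest fixed point of f in [0, 1]. Setting s = f(s):
  1/11·s² + (60/187 − 1)·s + 10/17 = 0
  1/11·s² − (10/17 + 1/11)·s + 10/17 = 0
which factors as (s − 1)·(1/11·s − 10/17) = 0, giving roots s = 1 and s = (10/17)/(1/11) = 110/17. Since 110/17 ≥ 1, the smallest root in [0, 1] is s = 1.)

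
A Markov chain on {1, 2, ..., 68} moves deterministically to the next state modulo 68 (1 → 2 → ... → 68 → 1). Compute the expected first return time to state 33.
E[T_33 | X_0 = 33] = 68

The chain cycles deterministically, so starting at state 33 it returns in exactly 68 steps. Equivalently, the stationary distribution is uniform π_j = 1/68 for every state j, so by Kac's formula E[T_33] = 1/π_33 = 68.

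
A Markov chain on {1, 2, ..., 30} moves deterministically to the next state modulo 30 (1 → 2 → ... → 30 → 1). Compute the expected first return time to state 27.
E[T_27 | X_0 = 27] = 30

The chain cycles deterministically, so starting at state 27 it returns in exactly 30 steps. Equivalently, the stationary distribution is uniform π_j = 1/30 for every state j, so by Kac's formula E[T_27] = 1/π_27 = 30.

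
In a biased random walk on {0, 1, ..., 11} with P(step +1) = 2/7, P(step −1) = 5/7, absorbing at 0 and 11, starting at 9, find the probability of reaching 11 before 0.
P(hit 11 before 0) = (1 − (5/2)^9) / (1 − (5/2)^11) = 2603484/16275359

Let u_k denote P(reach 11 before 0 | start at k). Boundary: u_0 = 0, u_11 = 1. Recurrence: u_k = 2/7·u_{k+1} + 5/7·u_{k-1} for 1 ≤ k ≤ 10. Try u_k = A + B·r^k with r = q/p = (5/7)/(2/7) = 5/2. Substitution satisfies the recurrence; boundary conditions give:
  u_k = (1 − r^k) / (1 − r^N) = (1 − (5/2)^9) / (1 − (5/2)^11) = 2603484/16275359.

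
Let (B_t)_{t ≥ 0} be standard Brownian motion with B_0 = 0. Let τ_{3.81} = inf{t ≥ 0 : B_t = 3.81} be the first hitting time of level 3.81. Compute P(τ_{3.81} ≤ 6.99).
P(τ_{3.81} ≤ 6.99) = 2(1 − Φ(3.81/√6.99)) = 2(1 − Φ(1.4411)) ≈ 0.1496

By the reflection principle for standard BM, P(τ_b ≤ t) = 2 · P(B_t ≥ b). Since B_t ~ N(0, t), P(B_t ≥ 3.81) = 1 − Φ(3.81/√t) = 1 − Φ(3.81/√6.99) = 1 − Φ(1.4411) ≈ 0.07478. Doubling: P(τ_{3.81} ≤ 6.99) ≈ 2 · 0.07478 = 0.14956 ≈ 0.1496.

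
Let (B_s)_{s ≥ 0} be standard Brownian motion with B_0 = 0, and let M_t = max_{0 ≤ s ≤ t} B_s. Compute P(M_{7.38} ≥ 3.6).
P(M_{7.38} ≥ 3.6) = 2·P(B_{7.38} ≥ 3.6) = 2(1 − Φ(3.6/√7.38)) ≈ 0.1851

By the reflection principle for Brownian motion, P(M_t ≥ a) = 2 · P(B_t ≥ a) for a ≥ 0. Since B_t ~ N(0, t), P(B_t ≥ 3.6) = 1 − Φ(3.6/√t) = 1 − Φ(3.6/√7.38) = 1 − Φ(1.3252). So
  P(M_{7.38} ≥ 3.6) = 2(1 − Φ(1.3252)) ≈ 0.1851.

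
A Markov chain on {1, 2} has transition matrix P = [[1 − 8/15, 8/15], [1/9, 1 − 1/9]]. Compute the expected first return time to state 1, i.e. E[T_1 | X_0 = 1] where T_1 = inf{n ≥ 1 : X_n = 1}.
E[T_1 | X_0 = 1] = 1/π_1 = 29/5

For an irreducible recurrent Markov chain with stationary distribution π, E[T_i | X_0 = i] = 1/π_i (Kac's formula). Here π_1 = (1/9)/(8/15 + 1/9) = (1/9)/(29/45) = 5/29, so E[T_1 | X_0 = 1] = 1/π_1 = (8/15 + 1/9)/(1/9) = (29/45)/(1/9) = 29/5.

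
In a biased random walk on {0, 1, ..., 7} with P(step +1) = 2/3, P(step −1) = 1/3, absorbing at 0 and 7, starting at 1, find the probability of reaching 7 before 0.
P(hit 7 before 0) = (1 − (1/2)^1) / (1 − (1/2)^7) = 64/127

Let u_k denote P(reach 7 before 0 | start at k). Boundary: u_0 = 0, u_7 = 1. Recurrence: u_k = 2/3·u_{k+1} + 1/3·u_{k-1} for 1 ≤ k ≤ 6. Try u_k = A + B·r^k with r = q/p = (1/3)/(2/3) = 1/2. Substitution satisfies the recurrence; boundary conditions give:
  u_k = (1 − r^k) / (1 − r^N) = (1 − (1/2)^1) / (1 − (1/2)^7) = 64/127.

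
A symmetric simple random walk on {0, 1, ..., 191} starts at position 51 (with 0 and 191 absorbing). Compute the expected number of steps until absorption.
E[τ | X_0 = 51] = 7140

Let v_k = E[τ | X_0 = k]. Boundary: v_0 = v_191 = 0. Recurrence: v_k = 1 + (v_{k-1} + v_{k+1})/2 for 1 ≤ k ≤ 190. The particular solution to v_k − (v_{k-1} + v_{k+1})/2 = 1 is v_k = −k^2. Adding homogeneous solution A + B k and matching boundaries gives v_k = k (191 − k). Substituting k = 51: v_51 = 51 · 140 = 7140.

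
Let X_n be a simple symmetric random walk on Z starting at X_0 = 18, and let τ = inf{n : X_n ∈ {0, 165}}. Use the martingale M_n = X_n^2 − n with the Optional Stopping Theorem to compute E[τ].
E[τ] = 2646

M_n = X_n^2 − n is a martingale (since E[X_{n+1}^2 | F_n] = X_n^2 + 1). By OST (τ has finite mean in a bounded region), E[M_τ] = E[M_0] = X_0^2 − 0 = 18^2 = 324. Also E[M_τ] = E[X_τ^2] − E[τ]. The walk exits at 0 or 165, with P(hit 165 first) = 18/165, so E[X_τ^2] = 165^2 · 18/165 + 0 = 2970. Thus E[τ] = E[X_τ^2] − E[M_τ] = 2970 − 324 = 2646 = 18(165 − 18) = 2646.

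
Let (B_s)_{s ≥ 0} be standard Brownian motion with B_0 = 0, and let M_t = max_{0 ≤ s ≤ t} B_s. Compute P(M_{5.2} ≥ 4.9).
P(M_{5.2} ≥ 4.9) = 2·P(B_{5.2} ≥ 4.9) = 2(1 − Φ(4.9/√5.2)) ≈ 0.0317

By the reflection principle for Brownian motion, P(M_t ≥ a) = 2 · P(B_t ≥ a) for a ≥ 0. Since B_t ~ N(0, t), P(B_t ≥ 4.9) = 1 − Φ(4.9/√t) = 1 − Φ(4.9/√5.2) = 1 − Φ(2.1488). So
  P(M_{5.2} ≥ 4.9) = 2(1 − Φ(2.1488)) ≈ 0.0317.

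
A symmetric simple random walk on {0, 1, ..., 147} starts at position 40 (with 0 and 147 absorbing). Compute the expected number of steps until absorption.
E[τ | X_0 = 40] = 4280

Let v_k = E[τ | X_0 = k]. Boundary: v_0 = v_147 = 0. Recurrence: v_k = 1 + (v_{k-1} + v_{k+1})/2 for 1 ≤ k ≤ 146. The particular solution to v_k − (v_{k-1} + v_{k+1})/2 = 1 is v_k = −k^2. Adding homogeneous solution A + B k and matching boundaries gives v_k = k (147 − k). Substituting k = 40: v_40 = 40 · 107 = 4280.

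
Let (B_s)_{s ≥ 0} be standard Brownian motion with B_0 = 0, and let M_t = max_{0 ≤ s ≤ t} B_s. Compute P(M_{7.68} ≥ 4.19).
P(M_{7.68} ≥ 4.19) = 2·P(B_{7.68} ≥ 4.19) = 2(1 − Φ(4.19/√7.68)) ≈ 0.1306

By the reflection principle for Brownian motion, P(M_t ≥ a) = 2 · P(B_t ≥ a) for a ≥ 0. Since B_t ~ N(0, t), P(B_t ≥ 4.19) = 1 − Φ(4.19/√t) = 1 − Φ(4.19/√7.68) = 1 − Φ(1.5119). So
  P(M_{7.68} ≥ 4.19) = 2(1 − Φ(1.5119)) ≈ 0.1306.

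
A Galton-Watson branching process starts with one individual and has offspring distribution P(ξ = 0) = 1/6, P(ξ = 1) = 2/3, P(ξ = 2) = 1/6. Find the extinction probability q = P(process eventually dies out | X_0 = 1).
q = 1

Mean offspring μ = 0·1/6 + 1·2/3 + 2·1/6 = 1 ≤ 1. For μ ≤ 1 with offspring not concentrated at 1, the Galton-Watson process goes extinct almost surely, so q = 1.
(Algebraic check: The pgf is f(s) = 1/6 + 2/3·s + 1/6·s². The extinction probability q is the smallest fixed point of f in [0, 1]. Setting s = f(s):
  1/6·s² + (2/3 − 1)·s + 1/6 = 0
  1/6·s² − (1/6 + 1/6)·s + 1/6 = 0
which factors as (s − 1)·(1/6·s − 1/6) = 0, giving roots s = 1 and s = (1/6)/(1/6) = 1. Since 1 ≥ 1, the smallest root in [0, 1] is s = 1.)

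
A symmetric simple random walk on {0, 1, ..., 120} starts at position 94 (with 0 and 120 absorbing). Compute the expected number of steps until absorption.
E[τ | X_0 = 94] = 2444

Let v_k = E[τ | X_0 = k]. Boundary: v_0 = v_120 = 0. Recurrence: v_k = 1 + (v_{k-1} + v_{k+1})/2 for 1 ≤ k ≤ 119. The particular solution to v_k − (v_{k-1} + v_{k+1})/2 = 1 is v_k = −k^2. Adding homogeneous solution A + B k and matching boundaries gives v_k = k (120 − k). Substituting k = 94: v_94 = 94 · 26 = 2444.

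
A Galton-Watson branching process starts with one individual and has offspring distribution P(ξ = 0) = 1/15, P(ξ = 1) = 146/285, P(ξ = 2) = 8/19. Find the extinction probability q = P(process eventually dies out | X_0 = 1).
q = 19/120

The pgf is f(s) = 1/15 + 146/285·s + 8/19·s². The extinction probability q is the smallest fixed point of f in [0, 1]. Setting s = f(s):
  8/19·s² + (146/285 − 1)·s + 1/15 = 0
  8/19·s² − (1/15 + 8/19)·s + 1/15 = 0
which factors as (s − 1)·(8/19·s − 1/15) = 0, giving roots s = 1 and s = (1/15)/(8/19) = 19/120.
Mean offspring μ = 146/285 + 2·8/19 = 386/285 > 1 (supercritical), so q < 1. The extinction probability is the smaller root: q = (1/15)/(8/19) = 19/120.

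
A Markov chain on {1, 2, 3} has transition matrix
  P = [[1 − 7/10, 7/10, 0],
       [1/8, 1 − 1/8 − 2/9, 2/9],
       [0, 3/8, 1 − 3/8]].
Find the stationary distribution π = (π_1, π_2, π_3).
π = (135/1339, 756/1339, 448/1339)

This is a birth-death chain on three states, which satisfies detailed balance: π_1 · P_{12} = π_2 · P_{21} and π_2 · P_{23} = π_3 · P_{32}.
From π_1 · 7/10 = π_2 · 1/8: π_2/π_1 = (7/10)/(1/8) = 28/5.
From π_2 · 2/9 = π_3 · 3/8: π_3/π_2 = (2/9)/(3/8) = 16/27.
Take π_1 proportional to 1; then unnormalized π = (1, 28/5, 448/135). Normalize by dividing by the sum 1339/135:
  π = (135/1339, 756/1339, 448/1339).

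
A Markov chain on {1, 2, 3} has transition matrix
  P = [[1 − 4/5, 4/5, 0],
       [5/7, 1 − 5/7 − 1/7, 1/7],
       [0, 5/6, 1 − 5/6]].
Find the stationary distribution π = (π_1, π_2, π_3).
π = (125/289, 140/289, 24/289)

This is a birth-death chain on three states, which satisfies detailed balance: π_1 · P_{12} = π_2 · P_{21} and π_2 · P_{23} = π_3 · P_{32}.
From π_1 · 4/5 = π_2 · 5/7: π_2/π_1 = (4/5)/(5/7) = 28/25.
From π_2 · 1/7 = π_3 · 5/6: π_3/π_2 = (1/7)/(5/6) = 6/35.
Take π_1 proportional to 1; then unnormalized π = (1, 28/25, 24/125). Normalize by dividing by the sum 289/125:
  π = (125/289, 140/289, 24/289).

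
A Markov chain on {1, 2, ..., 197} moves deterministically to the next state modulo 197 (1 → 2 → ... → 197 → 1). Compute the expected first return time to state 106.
E[T_106 | X_0 = 106] = 197

The chain cycles deterministically, so starting at state 106 it returns in exactly 197 steps. Equivalently, the stationary distribution is uniform π_j = 1/197 for every state j, so by Kac's formula E[T_106] = 1/π_106 = 197.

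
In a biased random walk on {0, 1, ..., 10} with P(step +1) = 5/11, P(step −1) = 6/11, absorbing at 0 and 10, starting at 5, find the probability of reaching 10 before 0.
P(hit 10 before 0) = (1 − (6/5)^5) / (1 − (6/5)^10) = 3125/10901

Let u_k denote P(reach 10 before 0 | start at k). Boundary: u_0 = 0, u_10 = 1. Recurrence: u_k = 5/11·u_{k+1} + 6/11·u_{k-1} for 1 ≤ k ≤ 9. Try u_k = A + B·r^k with r = q/p = (6/11)/(5/11) = 6/5. Substitution satisfies the recurrence; boundary conditions give:
  u_k = (1 − r^k) / (1 − r^N) = (1 − (6/5)^5) / (1 − (6/5)^10) = 3125/10901.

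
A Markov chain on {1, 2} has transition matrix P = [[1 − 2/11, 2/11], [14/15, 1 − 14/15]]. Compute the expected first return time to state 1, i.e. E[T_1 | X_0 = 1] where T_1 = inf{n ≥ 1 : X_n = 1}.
E[T_1 | X_0 = 1] = 1/π_1 = 92/77

For an irreducible recurrent Markov chain with stationary distribution π, E[T_i | X_0 = i] = 1/π_i (Kac's formula). Here π_1 = (14/15)/(2/11 + 14/15) = (14/15)/(184/165) = 77/92, so E[T_1 | X_0 = 1] = 1/π_1 = (2/11 + 14/15)/(14/15) = (184/165)/(14/15) = 92/77.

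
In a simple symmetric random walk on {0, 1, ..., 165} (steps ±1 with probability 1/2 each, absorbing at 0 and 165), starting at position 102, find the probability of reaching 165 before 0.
P(hit 165 before 0) = 102/165 = 34/55

Let u_k = P(hit 165 before 0 | start at k). Then u_0 = 0, u_165 = 1, and u_k = u_{k-1}/2 + u_{k+1}/2 for 1 ≤ k ≤ 164. This harmonic recurrence is solved by u_k = k/165, giving u_102 = 102/165 = 34/55.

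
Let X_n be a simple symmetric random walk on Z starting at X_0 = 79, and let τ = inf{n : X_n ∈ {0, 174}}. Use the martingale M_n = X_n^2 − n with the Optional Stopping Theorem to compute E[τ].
E[τ] = 7505

M_n = X_n^2 − n is a martingale (since E[X_{n+1}^2 | F_n] = X_n^2 + 1). By OST (τ has finite mean in a bounded region), E[M_τ] = E[M_0] = X_0^2 − 0 = 79^2 = 6241. Also E[M_τ] = E[X_τ^2] − E[τ]. The walk exits at 0 or 174, with P(hit 174 first) = 79/174, so E[X_τ^2] = 174^2 · 79/174 + 0 = 13746. Thus E[τ] = E[X_τ^2] − E[M_τ] = 13746 − 6241 = 7505 = 79(174 − 79) = 7505.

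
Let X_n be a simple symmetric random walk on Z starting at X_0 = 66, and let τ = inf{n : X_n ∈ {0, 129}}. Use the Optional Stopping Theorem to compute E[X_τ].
E[X_τ] = 66

X_n is a martingale and τ is a bounded-mean stopping time (indeed τ is finite a.s. with bounded expectation since the walk is in a bounded region). By the OST, E[X_τ] = E[X_0] = 66. Equivalently: E[X_τ] = 129 · P(hit 129 first) + 0 · P(hit 0 first) = 129 · (66/129) = 66.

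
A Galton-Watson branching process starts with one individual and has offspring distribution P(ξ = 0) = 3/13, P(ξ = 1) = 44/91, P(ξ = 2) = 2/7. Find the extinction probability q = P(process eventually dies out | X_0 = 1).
q = 21/26

The pgf is f(s) = 3/13 + 44/91·s + 2/7·s². The extinction probability q is the smallest fixed point of f in [0, 1]. Setting s = f(s):
  2/7·s² + (44/91 − 1)·s + 3/13 = 0
  2/7·s² − (3/13 + 2/7)·s + 3/13 = 0
which factors as (s − 1)·(2/7·s − 3/13) = 0, giving roots s = 1 and s = (3/13)/(2/7) = 21/26.
Mean offspring μ = 44/91 + 2·2/7 = 96/91 > 1 (supercritical), so q < 1. The extinction probability is the smaller root: q = (3/13)/(2/7) = 21/26.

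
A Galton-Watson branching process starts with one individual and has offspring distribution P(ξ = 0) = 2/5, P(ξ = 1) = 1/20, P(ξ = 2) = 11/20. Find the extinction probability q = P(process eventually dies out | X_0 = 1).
q = 8/11

The pgf is f(s) = 2/5 + 1/20·s + 11/20·s². The extinction probability q is the smallest fixed point of f in [0, 1]. Setting s = f(s):
  11/20·s² + (1/20 − 1)·s + 2/5 = 0
  11/20·s² − (2/5 + 11/20)·s + 2/5 = 0
which factors as (s − 1)·(11/20·s − 2/5) = 0, giving roots s = 1 and s = (2/5)/(11/20) = 8/11.
Mean offspring μ = 1/20 + 2·11/20 = 23/20 > 1 (supercritical), so q < 1. The extinction probability is the smaller root: q = (2/5)/(11/20) = 8/11.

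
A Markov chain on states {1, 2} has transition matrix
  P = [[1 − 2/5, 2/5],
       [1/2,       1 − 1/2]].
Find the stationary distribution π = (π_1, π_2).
π_1 = 5/9, π_2 = 4/9

Solve πP = π with π_1 + π_2 = 1. From πP = π: π_1 · (1 − 2/5) + π_2 · 1/2 = π_1 ⇒ π_2 · 1/2 = π_1 · 2/5 ⇒ π_2/π_1 = (2/5)/(1/2) = 4/5. Together with π_1 + π_2 = 1:
  π_1 = (1/2)/(2/5 + 1/2) = (1/2)/(9/10) = 5/9,
  π_2 = (2/5)/(2/5 + 1/2) = (2/5)/(9/10) = 4/9.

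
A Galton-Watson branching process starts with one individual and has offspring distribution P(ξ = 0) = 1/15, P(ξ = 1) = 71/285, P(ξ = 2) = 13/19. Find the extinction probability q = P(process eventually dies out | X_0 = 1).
q = 19/195

The pgf is f(s) = 1/15 + 71/285·s + 13/19·s². The extinction probability q is the smallest fixed point of f in [0, 1]. Setting s = f(s):
  13/19·s² + (71/285 − 1)·s + 1/15 = 0
  13/19·s² − (1/15 + 13/19)·s + 1/15 = 0
which factors as (s − 1)·(13/19·s − 1/15) = 0, giving roots s = 1 and s = (1/15)/(13/19) = 19/195.
Mean offspring μ = 71/285 + 2·13/19 = 461/285 > 1 (supercritical), so q < 1. The extinction probability is the smaller root: q = (1/15)/(13/19) = 19/195.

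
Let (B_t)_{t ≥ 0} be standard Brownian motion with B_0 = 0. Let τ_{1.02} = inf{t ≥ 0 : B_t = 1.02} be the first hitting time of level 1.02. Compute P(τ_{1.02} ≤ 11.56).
P(τ_{1.02} ≤ 11.56) = 2(1 − Φ(1.02/√11.56)) = 2(1 − Φ(0.3000)) ≈ 0.7642

By the reflection principle for standard BM, P(τ_b ≤ t) = 2 · P(B_t ≥ b). Since B_t ~ N(0, t), P(B_t ≥ 1.02) = 1 − Φ(1.02/√t) = 1 − Φ(1.02/√11.56) = 1 − Φ(0.3000) ≈ 0.38209. Doubling: P(τ_{1.02} ≤ 11.56) ≈ 2 · 0.38209 = 0.76418 ≈ 0.7642.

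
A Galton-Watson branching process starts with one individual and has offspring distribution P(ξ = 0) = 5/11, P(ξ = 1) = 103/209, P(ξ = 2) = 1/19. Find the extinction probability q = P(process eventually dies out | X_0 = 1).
q = 1

Mean offspring μ = 0·5/11 + 1·103/209 + 2·1/19 = 125/209 ≤ 1. For μ ≤ 1 with offspring not concentrated at 1, the Galton-Watson process goes extinct almost surely, so q = 1.
(Algebraic check: The pgf is f(s) = 5/11 + 103/209·s + 1/19·s². The extinction probability q is the smallest fixed point of f in [0, 1]. Setting s = f(s):
  1/19·s² + (103/209 − 1)·s + 5/11 = 0
  1/19·s² − (5/11 + 1/19)·s + 5/11 = 0
which factors as (s − 1)·(1/19·s − 5/11) = 0, giving roots s = 1 and s = (5/11)/(1/19) = 95/11. Since 95/11 ≥ 1, the smallest root in [0, 1] is s = 1.)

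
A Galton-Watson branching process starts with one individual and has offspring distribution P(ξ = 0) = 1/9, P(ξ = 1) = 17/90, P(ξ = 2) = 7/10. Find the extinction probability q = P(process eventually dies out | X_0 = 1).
q = 10/63

The pgf is f(s) = 1/9 + 17/90·s + 7/10·s². The extinction probability q is the smallest fixed point of f in [0, 1]. Setting s = f(s):
  7/10·s² + (17/90 − 1)·s + 1/9 = 0
  7/10·s² − (1/9 + 7/10)·s + 1/9 = 0
which factors as (s − 1)·(7/10·s − 1/9) = 0, giving roots s = 1 and s = (1/9)/(7/10) = 10/63.
Mean offspring μ = 17/90 + 2·7/10 = 143/90 > 1 (supercritical), so q < 1. The extinction probability is the smaller root: q = (1/9)/(7/10) = 10/63.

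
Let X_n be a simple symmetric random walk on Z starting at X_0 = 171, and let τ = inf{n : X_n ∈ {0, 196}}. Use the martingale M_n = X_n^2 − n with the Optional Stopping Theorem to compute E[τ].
E[τ] = 4275

M_n = X_n^2 − n is a martingale (since E[X_{n+1}^2 | F_n] = X_n^2 + 1). By OST (τ has finite mean in a bounded region), E[M_τ] = E[M_0] = X_0^2 − 0 = 171^2 = 29241. Also E[M_τ] = E[X_τ^2] − E[τ]. The walk exits at 0 or 196, with P(hit 196 first) = 171/196, so E[X_τ^2] = 196^2 · 171/196 + 0 = 33516. Thus E[τ] = E[X_τ^2] − E[M_τ] = 33516 − 29241 = 4275 = 171(196 − 171) = 4275.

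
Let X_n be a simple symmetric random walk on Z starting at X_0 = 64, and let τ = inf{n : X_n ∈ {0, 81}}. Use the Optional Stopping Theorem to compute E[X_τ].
E[X_τ] = 64

X_n is a martingale and τ is a bounded-mean stopping time (indeed τ is finite a.s. with bounded expectation since the walk is in a bounded region). By the OST, E[X_τ] = E[X_0] = 64. Equivalently: E[X_τ] = 81 · P(hit 81 first) + 0 · P(hit 0 first) = 81 · (64/81) = 64.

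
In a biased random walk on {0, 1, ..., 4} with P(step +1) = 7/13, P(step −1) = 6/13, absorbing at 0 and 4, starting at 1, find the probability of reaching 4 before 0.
P(hit 4 before 0) = (1 − (6/7)^1) / (1 − (6/7)^4) = 343/1105

Let u_k denote P(reach 4 before 0 | start at k). Boundary: u_0 = 0, u_4 = 1. Recurrence: u_k = 7/13·u_{k+1} + 6/13·u_{k-1} for 1 ≤ k ≤ 3. Try u_k = A + B·r^k with r = q/p = (6/13)/(7/13) = 6/7. Substitution satisfies the recurrence; boundary conditions give:
  u_k = (1 − r^k) / (1 − r^N) = (1 − (6/7)^1) / (1 − (6/7)^4) = 343/1105.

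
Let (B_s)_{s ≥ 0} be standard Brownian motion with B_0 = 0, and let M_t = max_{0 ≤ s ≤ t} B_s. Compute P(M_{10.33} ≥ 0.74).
P(M_{10.33} ≥ 0.74) = 2·P(B_{10.33} ≥ 0.74) = 2(1 − Φ(0.74/√10.33)) ≈ 0.8179

By the reflection principle for Brownian motion, P(M_t ≥ a) = 2 · P(B_t ≥ a) for a ≥ 0. Since B_t ~ N(0, t), P(B_t ≥ 0.74) = 1 − Φ(0.74/√t) = 1 − Φ(0.74/√10.33) = 1 − Φ(0.2302). So
  P(M_{10.33} ≥ 0.74) = 2(1 − Φ(0.2302)) ≈ 0.8179.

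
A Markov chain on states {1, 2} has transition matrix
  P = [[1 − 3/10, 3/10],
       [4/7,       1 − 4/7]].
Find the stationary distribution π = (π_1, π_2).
π_1 = 40/61, π_2 = 21/61

Solve πP = π with π_1 + π_2 = 1. From πP = π: π_1 · (1 − 3/10) + π_2 · 4/7 = π_1 ⇒ π_2 · 4/7 = π_1 · 3/10 ⇒ π_2/π_1 = (3/10)/(4/7) = 21/40. Together with π_1 + π_2 = 1:
  π_1 = (4/7)/(3/10 + 4/7) = (4/7)/(61/70) = 40/61,
  π_2 = (3/10)/(3/10 + 4/7) = (3/10)/(61/70) = 21/61.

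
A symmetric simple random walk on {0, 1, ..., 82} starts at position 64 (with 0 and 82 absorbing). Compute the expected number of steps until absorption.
E[τ | X_0 = 64] = 1152

Let v_k = E[τ | X_0 = k]. Boundary: v_0 = v_82 = 0. Recurrence: v_k = 1 + (v_{k-1} + v_{k+1})/2 for 1 ≤ k ≤ 81. The particular solution to v_k − (v_{k-1} + v_{k+1})/2 = 1 is v_k = −k^2. Adding homogeneous solution A + B k and matching boundaries gives v_k = k (82 − k). Substituting k = 64: v_64 = 64 · 18 = 1152.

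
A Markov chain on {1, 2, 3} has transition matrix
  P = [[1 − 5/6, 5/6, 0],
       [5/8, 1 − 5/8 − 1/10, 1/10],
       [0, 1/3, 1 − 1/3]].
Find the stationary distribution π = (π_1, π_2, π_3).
π = (15/41, 20/41, 6/41)

This is a birth-death chain on three states, which satisfies detailed balance: π_1 · P_{12} = π_2 · P_{21} and π_2 · P_{23} = π_3 · P_{32}.
From π_1 · 5/6 = π_2 · 5/8: π_2/π_1 = (5/6)/(5/8) = 4/3.
From π_2 · 1/10 = π_3 · 1/3: π_3/π_2 = (1/10)/(1/3) = 3/10.
Take π_1 proportional to 1; then unnormalized π = (1, 4/3, 2/5). Normalize by dividing by the sum 41/15:
  π = (15/41, 20/41, 6/41).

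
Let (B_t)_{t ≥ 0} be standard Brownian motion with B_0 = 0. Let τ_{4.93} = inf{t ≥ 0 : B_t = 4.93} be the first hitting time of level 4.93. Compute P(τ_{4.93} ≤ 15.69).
P(τ_{4.93} ≤ 15.69) = 2(1 − Φ(4.93/√15.69)) = 2(1 − Φ(1.2446)) ≈ 0.2133

By the reflection principle for standard BM, P(τ_b ≤ t) = 2 · P(B_t ≥ b). Since B_t ~ N(0, t), P(B_t ≥ 4.93) = 1 − Φ(4.93/√t) = 1 − Φ(4.93/√15.69) = 1 − Φ(1.2446) ≈ 0.10664. Doubling: P(τ_{4.93} ≤ 15.69) ≈ 2 · 0.10664 = 0.21328 ≈ 0.2133.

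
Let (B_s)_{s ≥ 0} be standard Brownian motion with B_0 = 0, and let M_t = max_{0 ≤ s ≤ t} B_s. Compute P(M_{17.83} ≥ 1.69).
P(M_{17.83} ≥ 1.69) = 2·P(B_{17.83} ≥ 1.69) = 2(1 − Φ(1.69/√17.83)) ≈ 0.6890

By the reflection principle for Brownian motion, P(M_t ≥ a) = 2 · P(B_t ≥ a) for a ≥ 0. Since B_t ~ N(0, t), P(B_t ≥ 1.69) = 1 − Φ(1.69/√t) = 1 − Φ(1.69/√17.83) = 1 − Φ(0.4002). So
  P(M_{17.83} ≥ 1.69) = 2(1 − Φ(0.4002)) ≈ 0.6890.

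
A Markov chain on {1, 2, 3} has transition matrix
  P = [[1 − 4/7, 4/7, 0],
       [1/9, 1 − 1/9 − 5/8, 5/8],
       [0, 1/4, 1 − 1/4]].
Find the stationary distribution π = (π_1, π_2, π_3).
π = (1/19, 36/133, 90/133)

This is a birth-death chain on three states, which satisfies detailed balance: π_1 · P_{12} = π_2 · P_{21} and π_2 · P_{23} = π_3 · P_{32}.
From π_1 · 4/7 = π_2 · 1/9: π_2/π_1 = (4/7)/(1/9) = 36/7.
From π_2 · 5/8 = π_3 · 1/4: π_3/π_2 = (5/8)/(1/4) = 5/2.
Take π_1 proportional to 1; then unnormalized π = (1, 36/7, 90/7). Normalize by dividing by the sum 19:
  π = (1/19, 36/133, 90/133).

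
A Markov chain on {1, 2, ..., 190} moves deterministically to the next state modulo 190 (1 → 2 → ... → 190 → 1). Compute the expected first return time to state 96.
E[T_96 | X_0 = 96] = 190

The chain cycles deterministically, so starting at state 96 it returns in exactly 190 steps. Equivalently, the stationary distribution is uniform π_j = 1/190 for every state j, so by Kac's formula E[T_96] = 1/π_96 = 190.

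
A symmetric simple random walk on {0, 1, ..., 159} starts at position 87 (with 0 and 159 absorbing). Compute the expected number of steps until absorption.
E[τ | X_0 = 87] = 6264

Let v_k = E[τ | X_0 = k]. Boundary: v_0 = v_159 = 0. Recurrence: v_k = 1 + (v_{k-1} + v_{k+1})/2 for 1 ≤ k ≤ 158. The particular solution to v_k − (v_{k-1} + v_{k+1})/2 = 1 is v_k = −k^2. Adding homogeneous solution A + B k and matching boundaries gives v_k = k (159 − k). Substituting k = 87: v_87 = 87 · 72 = 6264.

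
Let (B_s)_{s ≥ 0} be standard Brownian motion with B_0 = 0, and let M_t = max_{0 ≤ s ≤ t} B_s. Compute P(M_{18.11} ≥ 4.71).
P(M_{18.11} ≥ 4.71) = 2·P(B_{18.11} ≥ 4.71) = 2(1 − Φ(4.71/√18.11)) ≈ 0.2684

By the reflection principle for Brownian motion, P(M_t ≥ a) = 2 · P(B_t ≥ a) for a ≥ 0. Since B_t ~ N(0, t), P(B_t ≥ 4.71) = 1 − Φ(4.71/√t) = 1 − Φ(4.71/√18.11) = 1 − Φ(1.1068). So
  P(M_{18.11} ≥ 4.71) = 2(1 − Φ(1.1068)) ≈ 0.2684.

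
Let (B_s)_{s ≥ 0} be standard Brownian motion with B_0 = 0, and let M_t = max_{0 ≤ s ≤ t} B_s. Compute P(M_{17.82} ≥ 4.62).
P(M_{17.82} ≥ 4.62) = 2·P(B_{17.82} ≥ 4.62) = 2(1 − Φ(4.62/√17.82)) ≈ 0.2738

By the reflection principle for Brownian motion, P(M_t ≥ a) = 2 · P(B_t ≥ a) for a ≥ 0. Since B_t ~ N(0, t), P(B_t ≥ 4.62) = 1 − Φ(4.62/√t) = 1 − Φ(4.62/√17.82) = 1 − Φ(1.0944). So
  P(M_{17.82} ≥ 4.62) = 2(1 − Φ(1.0944)) ≈ 0.2738.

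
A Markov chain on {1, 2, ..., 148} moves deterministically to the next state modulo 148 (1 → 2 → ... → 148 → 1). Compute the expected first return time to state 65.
E[T_65 | X_0 = 65] = 148

The chain cycles deterministically, so starting at state 65 it returns in exactly 148 steps. Equivalently, the stationary distribution is uniform π_j = 1/148 for every state j, so by Kac's formula E[T_65] = 1/π_65 = 148.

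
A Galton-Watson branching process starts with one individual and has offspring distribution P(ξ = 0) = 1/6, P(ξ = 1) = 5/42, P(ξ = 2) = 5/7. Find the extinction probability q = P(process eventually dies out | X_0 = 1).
q = 7/30

The pgf is f(s) = 1/6 + 5/42·s + 5/7·s². The extinction probability q is the smallest fixed point of f in [0, 1]. Setting s = f(s):
  5/7·s² + (5/42 − 1)·s + 1/6 = 0
  5/7·s² − (1/6 + 5/7)·s + 1/6 = 0
which factors as (s − 1)·(5/7·s − 1/6) = 0, giving roots s = 1 and s = (1/6)/(5/7) = 7/30.
Mean offspring μ = 5/42 + 2·5/7 = 65/42 > 1 (supercritical), so q < 1. The extinction probability is the smaller root: q = (1/6)/(5/7) = 7/30.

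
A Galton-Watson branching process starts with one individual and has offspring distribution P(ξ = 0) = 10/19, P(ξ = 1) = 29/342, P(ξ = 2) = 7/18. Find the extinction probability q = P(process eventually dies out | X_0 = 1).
q = 1

Mean offspring μ = 0·10/19 + 1·29/342 + 2·7/18 = 295/342 ≤ 1. For μ ≤ 1 with offspring not concentrated at 1, the Galton-Watson process goes extinct almost surely, so q = 1.
(Algebraic check: The pgf is f(s) = 10/19 + 29/342·s + 7/18·s². The extinction probability q is the smallest fixed point of f in [0, 1]. Setting s = f(s):
  7/18·s² + (29/342 − 1)·s + 10/19 = 0
  7/18·s² − (10/19 + 7/18)·s + 10/19 = 0
which factors as (s − 1)·(7/18·s − 10/19) = 0, giving roots s = 1 and s = (10/19)/(7/18) = 180/133. Since 180/133 ≥ 1, the smallest root in [0, 1] is s = 1.)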